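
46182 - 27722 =18460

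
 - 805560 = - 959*840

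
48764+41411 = 90175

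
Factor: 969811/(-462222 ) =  - 2^( - 1)*3^( - 2 )* 859^1* 1129^1*25679^(  -  1) 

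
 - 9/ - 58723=9/58723 = 0.00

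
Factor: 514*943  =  484702 = 2^1*23^1 * 41^1*257^1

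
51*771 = 39321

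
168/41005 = 168/41005 = 0.00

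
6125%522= 383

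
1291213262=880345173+410868089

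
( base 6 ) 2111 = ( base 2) 111011011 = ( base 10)475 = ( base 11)3A2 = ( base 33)ed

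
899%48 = 35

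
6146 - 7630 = - 1484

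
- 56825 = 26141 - 82966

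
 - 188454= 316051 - 504505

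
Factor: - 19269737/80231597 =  - 73^1*107^1*2467^1*80231597^ ( - 1)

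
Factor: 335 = 5^1*67^1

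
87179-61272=25907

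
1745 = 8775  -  7030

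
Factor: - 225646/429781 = - 2^1*11^(  -  1)* 89^ ( - 1 )*257^1 = -514/979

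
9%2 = 1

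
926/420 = 2 + 43/210 =2.20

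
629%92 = 77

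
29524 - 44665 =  - 15141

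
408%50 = 8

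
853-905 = -52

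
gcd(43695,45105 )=15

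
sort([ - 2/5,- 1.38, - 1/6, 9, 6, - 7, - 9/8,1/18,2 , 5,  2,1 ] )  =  [ - 7, - 1.38, - 9/8, - 2/5, - 1/6,1/18, 1,2, 2 , 5,6,9] 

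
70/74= 35/37 = 0.95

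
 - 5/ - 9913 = 5/9913 = 0.00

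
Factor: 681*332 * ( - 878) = -2^3*3^1*83^1*227^1*439^1  =  - 198508776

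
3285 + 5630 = 8915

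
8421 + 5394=13815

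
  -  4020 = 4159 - 8179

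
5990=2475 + 3515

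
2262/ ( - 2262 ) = - 1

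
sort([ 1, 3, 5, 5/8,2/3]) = [ 5/8, 2/3,  1,3,  5] 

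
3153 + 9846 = 12999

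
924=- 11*( - 84)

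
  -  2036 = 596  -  2632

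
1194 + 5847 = 7041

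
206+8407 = 8613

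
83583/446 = 83583/446 =187.41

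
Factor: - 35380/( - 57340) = 29^1 * 47^(- 1) = 29/47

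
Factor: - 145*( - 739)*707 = 5^1*7^1*29^1*101^1*739^1 = 75758585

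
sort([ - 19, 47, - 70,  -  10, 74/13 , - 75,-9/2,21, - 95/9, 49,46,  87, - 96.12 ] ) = [  -  96.12,  -  75, - 70, -19,-95/9 , - 10,- 9/2, 74/13,21,46,47, 49 , 87] 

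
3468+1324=4792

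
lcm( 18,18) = 18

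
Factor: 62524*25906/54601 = 1619746744/54601 = 2^3*7^2*11^1*29^1*  12953^1*54601^ (-1) 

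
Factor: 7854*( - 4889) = - 38398206 = - 2^1*3^1*7^1 *11^1*17^1 *4889^1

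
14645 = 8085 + 6560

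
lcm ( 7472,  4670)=37360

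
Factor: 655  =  5^1*131^1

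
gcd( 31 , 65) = 1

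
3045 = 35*87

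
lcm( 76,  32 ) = 608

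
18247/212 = 18247/212 = 86.07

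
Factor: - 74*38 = -2^2*19^1*37^1 =- 2812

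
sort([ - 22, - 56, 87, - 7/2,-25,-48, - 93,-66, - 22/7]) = [  -  93, - 66, -56, - 48, - 25, - 22,-7/2, - 22/7,87]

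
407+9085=9492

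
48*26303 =1262544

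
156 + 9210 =9366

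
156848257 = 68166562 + 88681695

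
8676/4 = 2169 = 2169.00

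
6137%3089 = 3048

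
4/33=4/33 = 0.12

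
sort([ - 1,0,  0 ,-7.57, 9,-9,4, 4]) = [-9,-7.57 , - 1, 0,  0,4, 4, 9]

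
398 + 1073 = 1471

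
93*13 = 1209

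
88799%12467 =1530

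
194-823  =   - 629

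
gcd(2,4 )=2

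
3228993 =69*46797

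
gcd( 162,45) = 9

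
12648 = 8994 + 3654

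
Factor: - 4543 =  - 7^1*11^1*59^1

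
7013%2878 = 1257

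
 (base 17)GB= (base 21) da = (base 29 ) 9m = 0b100011011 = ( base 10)283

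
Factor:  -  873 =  - 3^2 * 97^1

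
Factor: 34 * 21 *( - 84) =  - 2^3*3^2*7^2 * 17^1 =- 59976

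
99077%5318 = 3353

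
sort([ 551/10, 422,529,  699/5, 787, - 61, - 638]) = [ - 638, - 61, 551/10,699/5,422, 529, 787]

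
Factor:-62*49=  - 3038 = -2^1*7^2*31^1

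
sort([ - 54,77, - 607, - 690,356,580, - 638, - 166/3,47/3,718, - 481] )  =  [ - 690, - 638, -607, - 481, - 166/3, - 54, 47/3,77,356,580, 718 ]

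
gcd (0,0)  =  0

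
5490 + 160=5650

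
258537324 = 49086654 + 209450670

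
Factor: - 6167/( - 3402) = 2^( - 1)*3^( -5) * 881^1=881/486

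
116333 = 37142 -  - 79191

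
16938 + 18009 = 34947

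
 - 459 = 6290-6749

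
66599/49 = 1359 + 8/49 =1359.16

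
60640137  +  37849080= 98489217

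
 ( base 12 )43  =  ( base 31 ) 1K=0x33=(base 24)23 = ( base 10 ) 51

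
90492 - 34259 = 56233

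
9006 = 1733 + 7273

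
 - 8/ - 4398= 4/2199 = 0.00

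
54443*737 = 40124491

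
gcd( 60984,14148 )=36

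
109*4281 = 466629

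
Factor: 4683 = 3^1 * 7^1*223^1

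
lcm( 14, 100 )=700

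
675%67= 5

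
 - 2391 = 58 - 2449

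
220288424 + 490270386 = 710558810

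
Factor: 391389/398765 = 3^1*5^ ( - 1)*173^ ( - 1 )*283^1 = 849/865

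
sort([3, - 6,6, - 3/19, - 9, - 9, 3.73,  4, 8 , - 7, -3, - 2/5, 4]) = [ - 9, - 9, - 7, - 6,  -  3, - 2/5, - 3/19  ,  3, 3.73, 4, 4,6 , 8]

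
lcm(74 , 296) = 296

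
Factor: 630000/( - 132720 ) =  - 375/79  =  - 3^1 * 5^3*79^ ( - 1 ) 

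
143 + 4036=4179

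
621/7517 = 621/7517 = 0.08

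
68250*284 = 19383000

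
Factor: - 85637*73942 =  - 2^1  *  11^1*29^1*2953^1*3361^1=- 6332171054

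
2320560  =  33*70320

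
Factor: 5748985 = 5^1 * 11^1*104527^1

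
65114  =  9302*7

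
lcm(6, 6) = 6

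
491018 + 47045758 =47536776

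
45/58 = 45/58 = 0.78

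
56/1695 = 56/1695 = 0.03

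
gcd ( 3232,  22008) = 8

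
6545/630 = 187/18=10.39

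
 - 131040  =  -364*360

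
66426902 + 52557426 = 118984328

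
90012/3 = 30004 = 30004.00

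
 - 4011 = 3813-7824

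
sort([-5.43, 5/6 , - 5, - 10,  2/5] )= [ -10, - 5.43,-5,2/5, 5/6 ]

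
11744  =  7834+3910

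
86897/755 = 115 + 72/755 = 115.10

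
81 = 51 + 30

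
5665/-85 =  - 67+ 6/17 = - 66.65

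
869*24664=21433016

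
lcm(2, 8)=8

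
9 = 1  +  8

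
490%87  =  55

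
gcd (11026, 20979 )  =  37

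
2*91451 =182902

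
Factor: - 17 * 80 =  - 2^4*5^1*17^1 = - 1360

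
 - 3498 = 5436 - 8934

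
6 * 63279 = 379674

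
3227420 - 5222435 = - 1995015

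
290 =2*145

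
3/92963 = 3/92963 = 0.00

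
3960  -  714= 3246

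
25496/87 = 25496/87 = 293.06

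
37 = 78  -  41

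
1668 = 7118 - 5450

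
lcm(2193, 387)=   6579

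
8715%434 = 35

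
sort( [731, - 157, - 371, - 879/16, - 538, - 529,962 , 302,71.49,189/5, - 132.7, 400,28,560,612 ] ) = [ - 538 ,- 529, - 371, - 157, - 132.7, - 879/16 , 28,189/5, 71.49,302,400, 560, 612,  731,962]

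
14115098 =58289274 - 44174176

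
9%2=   1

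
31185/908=34+313/908 = 34.34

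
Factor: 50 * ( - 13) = -650 = - 2^1 *5^2 * 13^1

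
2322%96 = 18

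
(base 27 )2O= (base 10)78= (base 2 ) 1001110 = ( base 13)60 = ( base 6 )210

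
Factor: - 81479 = - 59^1*1381^1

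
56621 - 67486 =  - 10865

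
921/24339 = 307/8113  =  0.04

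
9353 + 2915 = 12268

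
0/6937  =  0  =  0.00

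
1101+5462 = 6563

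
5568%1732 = 372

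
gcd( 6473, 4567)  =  1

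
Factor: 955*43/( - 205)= - 8213/41 = - 41^ ( - 1)*43^1*191^1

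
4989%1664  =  1661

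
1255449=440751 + 814698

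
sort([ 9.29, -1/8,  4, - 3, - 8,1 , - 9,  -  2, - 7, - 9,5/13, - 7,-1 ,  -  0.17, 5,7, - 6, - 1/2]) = [ - 9, - 9, - 8, - 7, - 7, - 6, - 3, - 2, - 1 , - 1/2, -0.17, - 1/8,5/13,1,4,5,7,9.29]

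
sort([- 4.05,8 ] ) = [ - 4.05, 8]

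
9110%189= 38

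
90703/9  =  90703/9 =10078.11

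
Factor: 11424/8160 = 7/5 =5^( - 1 )*7^1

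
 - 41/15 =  - 3 + 4/15 =- 2.73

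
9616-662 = 8954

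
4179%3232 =947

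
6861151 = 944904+5916247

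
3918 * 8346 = 32699628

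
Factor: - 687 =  - 3^1*229^1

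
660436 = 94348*7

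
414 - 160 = 254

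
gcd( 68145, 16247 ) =77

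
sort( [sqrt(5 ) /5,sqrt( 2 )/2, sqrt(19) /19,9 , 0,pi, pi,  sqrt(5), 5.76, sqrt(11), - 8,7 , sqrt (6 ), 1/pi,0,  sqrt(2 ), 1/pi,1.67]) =[ - 8,0,0,sqrt(19 ) /19, 1/pi,  1/pi , sqrt ( 5 )/5,sqrt (2 ) /2, sqrt ( 2),  1.67, sqrt(5), sqrt( 6 ),  pi, pi,sqrt(11), 5.76,7,9]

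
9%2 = 1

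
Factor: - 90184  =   - 2^3*11273^1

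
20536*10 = 205360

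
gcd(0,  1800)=1800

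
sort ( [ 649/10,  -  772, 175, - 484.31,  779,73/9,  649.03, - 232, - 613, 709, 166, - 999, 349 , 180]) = [ - 999,  -  772, - 613,  -  484.31,-232, 73/9 , 649/10, 166, 175, 180, 349,649.03, 709, 779]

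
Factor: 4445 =5^1*7^1 * 127^1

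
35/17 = 2+1/17=2.06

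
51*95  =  4845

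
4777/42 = 113 + 31/42 = 113.74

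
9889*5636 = 55734404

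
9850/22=447 + 8/11=447.73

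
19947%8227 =3493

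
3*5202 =15606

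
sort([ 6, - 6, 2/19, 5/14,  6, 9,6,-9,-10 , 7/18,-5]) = [  -  10, - 9 ,- 6,  -  5, 2/19, 5/14, 7/18, 6,6,  6,9]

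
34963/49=713 + 26/49=713.53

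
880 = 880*1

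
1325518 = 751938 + 573580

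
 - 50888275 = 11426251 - 62314526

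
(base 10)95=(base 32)2V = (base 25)3k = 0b1011111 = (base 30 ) 35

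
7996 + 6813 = 14809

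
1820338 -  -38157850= 39978188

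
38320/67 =571 + 63/67 = 571.94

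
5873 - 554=5319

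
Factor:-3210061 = - 3210061^1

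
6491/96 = 6491/96=67.61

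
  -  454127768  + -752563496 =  - 1206691264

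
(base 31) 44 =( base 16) 80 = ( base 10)128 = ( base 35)3N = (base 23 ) 5d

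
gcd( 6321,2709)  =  903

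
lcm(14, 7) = 14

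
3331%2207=1124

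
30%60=30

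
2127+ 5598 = 7725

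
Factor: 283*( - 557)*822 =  - 129572682 = - 2^1*3^1*137^1*283^1*557^1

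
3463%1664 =135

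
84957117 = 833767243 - 748810126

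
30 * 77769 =2333070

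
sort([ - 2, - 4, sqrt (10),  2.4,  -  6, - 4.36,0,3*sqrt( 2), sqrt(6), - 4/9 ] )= [ - 6, - 4.36 , - 4,- 2 , - 4/9, 0,2.4,sqrt( 6 ), sqrt( 10 ),3*sqrt(2) ]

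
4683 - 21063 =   -  16380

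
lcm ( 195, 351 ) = 1755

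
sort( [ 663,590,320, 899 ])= [ 320, 590 , 663,899] 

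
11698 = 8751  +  2947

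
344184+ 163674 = 507858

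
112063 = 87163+24900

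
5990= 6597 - 607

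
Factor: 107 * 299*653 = 13^1*23^1*107^1*653^1=20891429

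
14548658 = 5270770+9277888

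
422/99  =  4 + 26/99 = 4.26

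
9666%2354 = 250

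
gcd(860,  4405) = 5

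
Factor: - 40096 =-2^5*7^1*179^1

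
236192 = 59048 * 4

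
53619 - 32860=20759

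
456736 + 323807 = 780543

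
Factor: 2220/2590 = 6/7=2^1*3^1 * 7^(  -  1 ) 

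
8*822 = 6576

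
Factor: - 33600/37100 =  - 2^4*3^1*53^( - 1 ) = - 48/53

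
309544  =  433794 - 124250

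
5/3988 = 5/3988  =  0.00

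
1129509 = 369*3061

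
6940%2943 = 1054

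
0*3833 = 0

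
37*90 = 3330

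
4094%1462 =1170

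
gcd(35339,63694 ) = 1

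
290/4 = 145/2 = 72.50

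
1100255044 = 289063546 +811191498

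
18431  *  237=4368147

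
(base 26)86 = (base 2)11010110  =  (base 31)6s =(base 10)214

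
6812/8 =1703/2  =  851.50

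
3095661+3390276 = 6485937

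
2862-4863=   -  2001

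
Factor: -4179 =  - 3^1*7^1 * 199^1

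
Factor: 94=2^1*47^1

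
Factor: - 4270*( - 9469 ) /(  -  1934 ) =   -  5^1*7^1 * 17^1*61^1*557^1*967^( - 1 ) = - 20216315/967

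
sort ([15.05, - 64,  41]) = [ - 64,  15.05, 41 ]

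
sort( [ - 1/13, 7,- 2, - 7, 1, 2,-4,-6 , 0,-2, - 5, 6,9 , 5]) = [ - 7,-6, - 5, - 4, - 2 , - 2, - 1/13,0 , 1, 2, 5,6,7,9]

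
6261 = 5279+982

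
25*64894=1622350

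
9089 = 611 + 8478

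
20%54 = 20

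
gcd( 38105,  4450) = 5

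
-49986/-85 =588+6/85 = 588.07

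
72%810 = 72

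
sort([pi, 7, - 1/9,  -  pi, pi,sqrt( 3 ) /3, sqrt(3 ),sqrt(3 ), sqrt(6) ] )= [ - pi, - 1/9,sqrt(3 )/3,sqrt( 3 ), sqrt( 3), sqrt( 6 ) , pi, pi, 7]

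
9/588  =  3/196=   0.02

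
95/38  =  5/2 = 2.50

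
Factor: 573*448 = 2^6*3^1 *7^1*191^1 = 256704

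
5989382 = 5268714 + 720668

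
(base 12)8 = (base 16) 8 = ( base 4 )20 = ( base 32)8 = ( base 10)8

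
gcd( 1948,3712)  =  4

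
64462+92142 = 156604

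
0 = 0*74499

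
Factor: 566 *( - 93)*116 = -2^3 *3^1*29^1*31^1*283^1 = -6106008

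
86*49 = 4214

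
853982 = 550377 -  - 303605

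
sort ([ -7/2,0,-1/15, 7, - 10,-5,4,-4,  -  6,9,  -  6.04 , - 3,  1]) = [  -  10,-6.04, - 6,- 5, - 4, - 7/2 , - 3, - 1/15,0,1,4,7,9]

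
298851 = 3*99617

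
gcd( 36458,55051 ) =1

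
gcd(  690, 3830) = 10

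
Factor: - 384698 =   -  2^1*23^1*8363^1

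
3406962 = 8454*403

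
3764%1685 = 394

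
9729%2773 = 1410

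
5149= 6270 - 1121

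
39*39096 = 1524744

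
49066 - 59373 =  - 10307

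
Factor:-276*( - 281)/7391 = 2^2*3^1*19^ ( - 1)*23^1*281^1*389^( - 1 )  =  77556/7391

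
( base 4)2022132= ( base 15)295C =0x229E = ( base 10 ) 8862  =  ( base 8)21236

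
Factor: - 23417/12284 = -2^( - 2 ) * 37^( - 1 )*83^( - 1 ) * 23417^1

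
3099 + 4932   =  8031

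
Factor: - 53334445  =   - 5^1*3187^1*3347^1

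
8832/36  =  736/3 =245.33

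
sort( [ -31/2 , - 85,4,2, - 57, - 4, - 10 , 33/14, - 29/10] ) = [ - 85, - 57, - 31/2, - 10, - 4, - 29/10,2 , 33/14,  4 ]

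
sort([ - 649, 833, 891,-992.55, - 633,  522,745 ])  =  [ - 992.55,-649, - 633,522,745,  833, 891] 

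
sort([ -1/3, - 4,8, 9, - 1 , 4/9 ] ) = [  -  4  , - 1, - 1/3,4/9,8, 9]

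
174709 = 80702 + 94007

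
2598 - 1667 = 931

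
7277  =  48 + 7229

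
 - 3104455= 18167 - 3122622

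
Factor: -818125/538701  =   - 3^( - 1)  *5^4*7^1*11^1*17^1*79^( - 1 )*2273^(  -  1 )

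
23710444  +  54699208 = 78409652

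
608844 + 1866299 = 2475143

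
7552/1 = 7552 = 7552.00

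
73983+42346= 116329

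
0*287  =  0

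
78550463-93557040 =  - 15006577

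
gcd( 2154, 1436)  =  718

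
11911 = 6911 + 5000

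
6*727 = 4362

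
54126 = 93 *582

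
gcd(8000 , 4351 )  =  1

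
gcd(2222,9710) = 2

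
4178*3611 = 15086758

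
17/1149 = 17/1149 = 0.01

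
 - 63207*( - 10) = 632070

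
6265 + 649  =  6914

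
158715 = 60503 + 98212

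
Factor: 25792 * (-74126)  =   - 2^7*13^2*31^1 * 2851^1 = - 1911857792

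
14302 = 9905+4397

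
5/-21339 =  - 5/21339 = - 0.00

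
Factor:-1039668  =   - 2^2*3^1*7^1*12377^1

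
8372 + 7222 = 15594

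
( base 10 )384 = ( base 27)e6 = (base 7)1056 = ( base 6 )1440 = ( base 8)600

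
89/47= 1 + 42/47 = 1.89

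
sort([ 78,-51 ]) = [  -  51, 78 ] 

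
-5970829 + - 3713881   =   - 9684710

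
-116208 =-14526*8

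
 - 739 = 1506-2245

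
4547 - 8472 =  - 3925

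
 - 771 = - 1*771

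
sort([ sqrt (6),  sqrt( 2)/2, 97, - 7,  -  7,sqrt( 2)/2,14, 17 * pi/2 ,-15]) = [-15, - 7, - 7,sqrt( 2 ) /2, sqrt(2)/2, sqrt( 6), 14,17*pi/2,97] 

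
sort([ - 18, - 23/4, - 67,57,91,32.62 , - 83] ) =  [ - 83, - 67, - 18,-23/4,32.62, 57,91]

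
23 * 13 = 299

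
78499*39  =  3061461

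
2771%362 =237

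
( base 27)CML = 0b10010010010011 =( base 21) 104i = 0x2493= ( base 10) 9363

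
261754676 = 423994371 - 162239695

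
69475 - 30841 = 38634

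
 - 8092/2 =-4046 = - 4046.00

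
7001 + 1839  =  8840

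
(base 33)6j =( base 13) 139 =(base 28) 7L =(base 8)331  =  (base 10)217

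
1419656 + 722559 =2142215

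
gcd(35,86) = 1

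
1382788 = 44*31427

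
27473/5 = 27473/5 = 5494.60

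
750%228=66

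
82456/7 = 11779+ 3/7 = 11779.43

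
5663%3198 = 2465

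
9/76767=3/25589 =0.00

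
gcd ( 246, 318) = 6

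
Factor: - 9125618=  - 2^1*23^1*283^1*701^1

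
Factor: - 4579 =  - 19^1*241^1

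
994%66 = 4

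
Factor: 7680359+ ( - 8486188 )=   -  805829 = -  191^1*4219^1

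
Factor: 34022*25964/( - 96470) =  - 441673604/48235 = - 2^2*5^( - 1 )*11^( - 1 )*877^ ( - 1 )*6491^1*17011^1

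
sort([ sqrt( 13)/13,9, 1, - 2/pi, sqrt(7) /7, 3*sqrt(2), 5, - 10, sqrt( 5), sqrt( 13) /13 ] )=[-10, - 2/pi, sqrt ( 13) /13, sqrt( 13) /13, sqrt( 7) /7, 1 , sqrt( 5), 3*sqrt(2 ),5, 9 ] 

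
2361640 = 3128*755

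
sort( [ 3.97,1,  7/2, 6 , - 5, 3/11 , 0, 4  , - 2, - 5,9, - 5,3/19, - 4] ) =[- 5, - 5, - 5, - 4, - 2,  0,3/19, 3/11,1,7/2 , 3.97, 4,6 , 9 ] 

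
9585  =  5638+3947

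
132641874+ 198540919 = 331182793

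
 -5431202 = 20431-5451633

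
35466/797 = 35466/797 = 44.50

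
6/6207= 2/2069 = 0.00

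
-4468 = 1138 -5606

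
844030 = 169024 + 675006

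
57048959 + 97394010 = 154442969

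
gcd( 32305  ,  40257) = 497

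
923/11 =83 + 10/11 = 83.91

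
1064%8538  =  1064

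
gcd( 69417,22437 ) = 81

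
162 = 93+69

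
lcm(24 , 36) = 72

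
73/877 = 73/877 = 0.08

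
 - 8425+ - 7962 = -16387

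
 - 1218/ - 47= 1218/47 =25.91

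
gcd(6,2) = 2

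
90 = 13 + 77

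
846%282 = 0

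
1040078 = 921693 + 118385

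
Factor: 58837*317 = 17^1*317^1 * 3461^1 = 18651329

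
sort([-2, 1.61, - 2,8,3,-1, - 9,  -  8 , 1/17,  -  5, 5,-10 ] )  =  [-10,-9,-8,-5, - 2, -2, - 1,1/17,1.61,3,5, 8 ]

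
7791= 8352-561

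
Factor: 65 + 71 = 136  =  2^3* 17^1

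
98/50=1 + 24/25=1.96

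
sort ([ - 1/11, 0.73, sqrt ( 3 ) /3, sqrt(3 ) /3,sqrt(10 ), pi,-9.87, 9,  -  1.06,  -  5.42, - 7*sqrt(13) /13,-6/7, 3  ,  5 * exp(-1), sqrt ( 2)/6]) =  [  -  9.87, -5.42,  -  7*sqrt( 13)/13, -1.06,  -  6/7, - 1/11,sqrt ( 2)/6,  sqrt ( 3) /3, sqrt( 3)/3,  0.73, 5*exp(-1 ), 3,pi, sqrt( 10), 9 ]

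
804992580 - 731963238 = 73029342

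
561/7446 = 11/146 = 0.08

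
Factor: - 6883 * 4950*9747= -332088574950 = - 2^1*3^5*5^2*11^1 * 19^2*6883^1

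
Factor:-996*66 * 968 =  - 63632448=- 2^6 * 3^2*11^3*83^1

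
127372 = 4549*28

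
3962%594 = 398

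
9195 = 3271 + 5924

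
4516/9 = 4516/9 = 501.78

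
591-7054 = - 6463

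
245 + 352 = 597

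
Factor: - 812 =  - 2^2*7^1*29^1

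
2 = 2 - 0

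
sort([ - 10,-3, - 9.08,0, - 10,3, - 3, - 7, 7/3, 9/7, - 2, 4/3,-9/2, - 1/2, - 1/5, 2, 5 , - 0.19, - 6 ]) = [ - 10 , - 10, - 9.08, - 7, - 6, - 9/2, - 3, - 3 , - 2, - 1/2, - 1/5, - 0.19, 0,9/7,4/3,2,7/3, 3, 5] 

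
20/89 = 20/89  =  0.22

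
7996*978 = 7820088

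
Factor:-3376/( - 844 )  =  4 = 2^2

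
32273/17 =1898 + 7/17 = 1898.41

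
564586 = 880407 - 315821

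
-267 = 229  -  496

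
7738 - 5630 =2108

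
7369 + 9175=16544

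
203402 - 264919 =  - 61517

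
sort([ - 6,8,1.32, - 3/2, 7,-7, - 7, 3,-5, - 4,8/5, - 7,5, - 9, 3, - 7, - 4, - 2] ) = [ - 9, - 7, - 7, - 7, - 7, - 6, - 5, - 4, - 4,- 2,-3/2, 1.32,8/5, 3,3, 5, 7,8 ] 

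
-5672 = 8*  ( - 709 ) 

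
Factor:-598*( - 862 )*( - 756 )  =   - 2^4  *3^3 * 7^1*13^1*23^1 * 431^1 = - 389699856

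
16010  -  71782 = -55772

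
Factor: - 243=-3^5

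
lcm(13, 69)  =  897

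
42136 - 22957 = 19179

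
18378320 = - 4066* (  -  4520)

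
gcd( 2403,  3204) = 801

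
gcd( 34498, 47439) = 1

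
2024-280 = 1744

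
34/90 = 17/45 = 0.38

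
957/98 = 957/98 = 9.77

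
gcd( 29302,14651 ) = 14651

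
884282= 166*5327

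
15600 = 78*200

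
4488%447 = 18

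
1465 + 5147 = 6612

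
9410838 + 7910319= 17321157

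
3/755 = 3/755= 0.00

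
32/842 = 16/421 = 0.04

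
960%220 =80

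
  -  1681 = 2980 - 4661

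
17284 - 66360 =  - 49076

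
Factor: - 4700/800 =-2^( - 3 ) * 47^1 = - 47/8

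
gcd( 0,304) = 304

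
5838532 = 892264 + 4946268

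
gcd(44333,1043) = 1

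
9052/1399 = 6 + 658/1399 =6.47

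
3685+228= 3913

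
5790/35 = 165 + 3/7 =165.43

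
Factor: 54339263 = 11^1*4939933^1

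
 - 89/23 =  - 89/23= - 3.87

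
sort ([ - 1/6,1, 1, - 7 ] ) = [ - 7, - 1/6,1,1]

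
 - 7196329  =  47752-7244081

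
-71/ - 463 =71/463 = 0.15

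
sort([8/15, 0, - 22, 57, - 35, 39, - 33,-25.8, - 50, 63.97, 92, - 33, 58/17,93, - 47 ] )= [-50, -47,-35, - 33, - 33, -25.8,  -  22, 0,8/15, 58/17,39 , 57, 63.97,  92,93 ] 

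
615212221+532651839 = 1147864060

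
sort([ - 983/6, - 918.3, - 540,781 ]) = [- 918.3 , - 540,-983/6,781] 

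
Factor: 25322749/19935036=2^( - 2) * 3^( - 2) *11^(-1)*401^1*50341^ ( - 1)*63149^1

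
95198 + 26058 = 121256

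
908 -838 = 70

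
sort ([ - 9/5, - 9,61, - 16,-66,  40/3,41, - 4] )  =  [ - 66, - 16, - 9, - 4, - 9/5 , 40/3,41 , 61] 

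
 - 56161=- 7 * 8023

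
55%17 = 4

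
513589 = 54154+459435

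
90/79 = 90/79 = 1.14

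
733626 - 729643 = 3983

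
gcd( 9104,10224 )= 16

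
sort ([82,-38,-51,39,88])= [ - 51,-38,39, 82,88] 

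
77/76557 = 77/76557 = 0.00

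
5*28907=144535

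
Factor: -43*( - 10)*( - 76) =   -  2^3*5^1 * 19^1*43^1 = -32680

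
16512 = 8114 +8398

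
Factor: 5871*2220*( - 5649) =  - 2^2*3^3*5^1 * 7^1*19^1*37^1*103^1*269^1 = - 73626919380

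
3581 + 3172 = 6753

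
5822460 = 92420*63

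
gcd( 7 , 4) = 1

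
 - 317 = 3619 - 3936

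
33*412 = 13596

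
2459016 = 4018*612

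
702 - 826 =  - 124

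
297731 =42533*7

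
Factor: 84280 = 2^3*5^1*7^2*43^1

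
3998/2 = 1999=1999.00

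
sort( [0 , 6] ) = [ 0 , 6 ]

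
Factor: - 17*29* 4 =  - 2^2*17^1*29^1 = - 1972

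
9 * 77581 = 698229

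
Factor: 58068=2^2*3^2*1613^1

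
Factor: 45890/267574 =5^1 * 13^1*379^(-1) = 65/379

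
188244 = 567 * 332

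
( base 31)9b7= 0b10001100100101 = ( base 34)7QL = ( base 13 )4131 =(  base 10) 8997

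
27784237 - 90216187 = -62431950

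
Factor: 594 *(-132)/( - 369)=8712/41 = 2^3*3^2*11^2*41^(- 1)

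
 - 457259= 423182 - 880441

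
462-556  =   - 94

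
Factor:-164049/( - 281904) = 54683/93968 = 2^( - 4 )*7^(-1 )*149^1*367^1*839^( - 1 ) 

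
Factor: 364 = 2^2*7^1*13^1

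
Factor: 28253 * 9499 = 7^1 * 19^1 * 23^1* 59^1*1487^1 =268375247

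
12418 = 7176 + 5242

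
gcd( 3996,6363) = 9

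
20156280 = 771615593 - 751459313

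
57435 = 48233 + 9202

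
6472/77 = 84  +  4/77 = 84.05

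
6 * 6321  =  37926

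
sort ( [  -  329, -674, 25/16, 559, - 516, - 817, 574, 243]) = [- 817,  -  674, - 516,  -  329,25/16 , 243, 559,574]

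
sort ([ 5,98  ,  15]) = [5,15,98 ] 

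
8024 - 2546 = 5478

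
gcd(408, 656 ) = 8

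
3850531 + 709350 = 4559881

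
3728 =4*932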